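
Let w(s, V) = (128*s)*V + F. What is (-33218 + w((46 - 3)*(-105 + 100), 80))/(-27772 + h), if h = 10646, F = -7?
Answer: 2234825/17126 ≈ 130.49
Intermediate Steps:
w(s, V) = -7 + 128*V*s (w(s, V) = (128*s)*V - 7 = 128*V*s - 7 = -7 + 128*V*s)
(-33218 + w((46 - 3)*(-105 + 100), 80))/(-27772 + h) = (-33218 + (-7 + 128*80*((46 - 3)*(-105 + 100))))/(-27772 + 10646) = (-33218 + (-7 + 128*80*(43*(-5))))/(-17126) = (-33218 + (-7 + 128*80*(-215)))*(-1/17126) = (-33218 + (-7 - 2201600))*(-1/17126) = (-33218 - 2201607)*(-1/17126) = -2234825*(-1/17126) = 2234825/17126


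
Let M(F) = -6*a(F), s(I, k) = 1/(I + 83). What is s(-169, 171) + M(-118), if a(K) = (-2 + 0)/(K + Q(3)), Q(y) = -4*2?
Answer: -193/1806 ≈ -0.10687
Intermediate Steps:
Q(y) = -8
a(K) = -2/(-8 + K) (a(K) = (-2 + 0)/(K - 8) = -2/(-8 + K))
s(I, k) = 1/(83 + I)
M(F) = 12/(-8 + F) (M(F) = -(-12)/(-8 + F) = 12/(-8 + F))
s(-169, 171) + M(-118) = 1/(83 - 169) + 12/(-8 - 118) = 1/(-86) + 12/(-126) = -1/86 + 12*(-1/126) = -1/86 - 2/21 = -193/1806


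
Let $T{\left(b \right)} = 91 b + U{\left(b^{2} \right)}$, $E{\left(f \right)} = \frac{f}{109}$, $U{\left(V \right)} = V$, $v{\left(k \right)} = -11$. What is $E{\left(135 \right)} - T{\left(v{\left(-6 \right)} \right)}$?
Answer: $\frac{96055}{109} \approx 881.24$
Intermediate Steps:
$E{\left(f \right)} = \frac{f}{109}$ ($E{\left(f \right)} = f \frac{1}{109} = \frac{f}{109}$)
$T{\left(b \right)} = b^{2} + 91 b$ ($T{\left(b \right)} = 91 b + b^{2} = b^{2} + 91 b$)
$E{\left(135 \right)} - T{\left(v{\left(-6 \right)} \right)} = \frac{1}{109} \cdot 135 - - 11 \left(91 - 11\right) = \frac{135}{109} - \left(-11\right) 80 = \frac{135}{109} - -880 = \frac{135}{109} + 880 = \frac{96055}{109}$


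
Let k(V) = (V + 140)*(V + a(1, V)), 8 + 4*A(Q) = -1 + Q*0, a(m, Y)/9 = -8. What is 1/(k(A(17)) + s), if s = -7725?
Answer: -16/287247 ≈ -5.5701e-5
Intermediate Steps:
a(m, Y) = -72 (a(m, Y) = 9*(-8) = -72)
A(Q) = -9/4 (A(Q) = -2 + (-1 + Q*0)/4 = -2 + (-1 + 0)/4 = -2 + (1/4)*(-1) = -2 - 1/4 = -9/4)
k(V) = (-72 + V)*(140 + V) (k(V) = (V + 140)*(V - 72) = (140 + V)*(-72 + V) = (-72 + V)*(140 + V))
1/(k(A(17)) + s) = 1/((-10080 + (-9/4)**2 + 68*(-9/4)) - 7725) = 1/((-10080 + 81/16 - 153) - 7725) = 1/(-163647/16 - 7725) = 1/(-287247/16) = -16/287247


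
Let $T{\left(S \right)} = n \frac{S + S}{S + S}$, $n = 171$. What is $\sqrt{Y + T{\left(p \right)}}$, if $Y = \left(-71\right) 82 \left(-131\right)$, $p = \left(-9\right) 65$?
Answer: $\sqrt{762853} \approx 873.41$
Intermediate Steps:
$p = -585$
$Y = 762682$ ($Y = \left(-5822\right) \left(-131\right) = 762682$)
$T{\left(S \right)} = 171$ ($T{\left(S \right)} = 171 \frac{S + S}{S + S} = 171 \frac{2 S}{2 S} = 171 \cdot 2 S \frac{1}{2 S} = 171 \cdot 1 = 171$)
$\sqrt{Y + T{\left(p \right)}} = \sqrt{762682 + 171} = \sqrt{762853}$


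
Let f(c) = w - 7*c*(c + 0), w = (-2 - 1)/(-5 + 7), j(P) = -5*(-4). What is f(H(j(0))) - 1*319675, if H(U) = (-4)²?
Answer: -642937/2 ≈ -3.2147e+5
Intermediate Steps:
j(P) = 20
H(U) = 16
w = -3/2 ≈ -1.5000
f(c) = -3/2 - 7*c² (f(c) = -3/2 - 7*c*(c + 0) = -3/2 - 7*c*c = -3/2 - 7*c²)
f(H(j(0))) - 1*319675 = (-3/2 - 7*16²) - 1*319675 = (-3/2 - 7*256) - 319675 = (-3/2 - 1792) - 319675 = -3587/2 - 319675 = -642937/2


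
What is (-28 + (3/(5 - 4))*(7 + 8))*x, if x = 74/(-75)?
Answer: -1258/75 ≈ -16.773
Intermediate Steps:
x = -74/75 (x = 74*(-1/75) = -74/75 ≈ -0.98667)
(-28 + (3/(5 - 4))*(7 + 8))*x = (-28 + (3/(5 - 4))*(7 + 8))*(-74/75) = (-28 + (3/1)*15)*(-74/75) = (-28 + (1*3)*15)*(-74/75) = (-28 + 3*15)*(-74/75) = (-28 + 45)*(-74/75) = 17*(-74/75) = -1258/75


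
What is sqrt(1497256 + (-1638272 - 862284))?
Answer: 10*I*sqrt(10033) ≈ 1001.6*I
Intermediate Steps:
sqrt(1497256 + (-1638272 - 862284)) = sqrt(1497256 - 2500556) = sqrt(-1003300) = 10*I*sqrt(10033)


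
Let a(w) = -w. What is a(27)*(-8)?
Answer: 216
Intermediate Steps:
a(27)*(-8) = -1*27*(-8) = -27*(-8) = 216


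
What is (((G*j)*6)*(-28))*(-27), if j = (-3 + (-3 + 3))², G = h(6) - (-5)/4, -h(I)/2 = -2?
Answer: 214326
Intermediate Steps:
h(I) = 4 (h(I) = -2*(-2) = 4)
G = 21/4 (G = 4 - (-5)/4 = 4 - 1*(-5/4) = 4 + 5/4 = 21/4 ≈ 5.2500)
j = 9 (j = (-3 + 0)² = (-3)² = 9)
(((G*j)*6)*(-28))*(-27) = ((((21/4)*9)*6)*(-28))*(-27) = (((189/4)*6)*(-28))*(-27) = ((567/2)*(-28))*(-27) = -7938*(-27) = 214326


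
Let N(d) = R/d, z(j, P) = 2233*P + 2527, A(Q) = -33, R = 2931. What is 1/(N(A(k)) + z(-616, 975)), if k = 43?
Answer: 11/23975745 ≈ 4.5880e-7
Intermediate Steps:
z(j, P) = 2527 + 2233*P
N(d) = 2931/d
1/(N(A(k)) + z(-616, 975)) = 1/(2931/(-33) + (2527 + 2233*975)) = 1/(2931*(-1/33) + (2527 + 2177175)) = 1/(-977/11 + 2179702) = 1/(23975745/11) = 11/23975745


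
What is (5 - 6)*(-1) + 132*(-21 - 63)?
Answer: -11087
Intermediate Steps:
(5 - 6)*(-1) + 132*(-21 - 63) = -1*(-1) + 132*(-84) = 1 - 11088 = -11087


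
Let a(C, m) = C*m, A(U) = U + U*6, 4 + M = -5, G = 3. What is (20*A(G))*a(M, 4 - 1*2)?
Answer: -7560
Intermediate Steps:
M = -9 (M = -4 - 5 = -9)
A(U) = 7*U (A(U) = U + 6*U = 7*U)
(20*A(G))*a(M, 4 - 1*2) = (20*(7*3))*(-9*(4 - 1*2)) = (20*21)*(-9*(4 - 2)) = 420*(-9*2) = 420*(-18) = -7560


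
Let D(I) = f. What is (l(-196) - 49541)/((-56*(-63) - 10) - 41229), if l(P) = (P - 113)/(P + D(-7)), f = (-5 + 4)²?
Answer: 3220062/2451215 ≈ 1.3137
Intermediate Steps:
f = 1 (f = (-1)² = 1)
D(I) = 1
l(P) = (-113 + P)/(1 + P) (l(P) = (P - 113)/(P + 1) = (-113 + P)/(1 + P))
(l(-196) - 49541)/((-56*(-63) - 10) - 41229) = ((-113 - 196)/(1 - 196) - 49541)/((-56*(-63) - 10) - 41229) = (-309/(-195) - 49541)/((3528 - 10) - 41229) = (-1/195*(-309) - 49541)/(3518 - 41229) = (103/65 - 49541)/(-37711) = -3220062/65*(-1/37711) = 3220062/2451215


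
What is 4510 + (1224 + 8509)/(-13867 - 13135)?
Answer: 121769287/27002 ≈ 4509.6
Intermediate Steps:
4510 + (1224 + 8509)/(-13867 - 13135) = 4510 + 9733/(-27002) = 4510 + 9733*(-1/27002) = 4510 - 9733/27002 = 121769287/27002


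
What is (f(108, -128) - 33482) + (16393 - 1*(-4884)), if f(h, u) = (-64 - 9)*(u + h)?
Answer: -10745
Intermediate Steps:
f(h, u) = -73*h - 73*u (f(h, u) = -73*(h + u) = -73*h - 73*u)
(f(108, -128) - 33482) + (16393 - 1*(-4884)) = ((-73*108 - 73*(-128)) - 33482) + (16393 - 1*(-4884)) = ((-7884 + 9344) - 33482) + (16393 + 4884) = (1460 - 33482) + 21277 = -32022 + 21277 = -10745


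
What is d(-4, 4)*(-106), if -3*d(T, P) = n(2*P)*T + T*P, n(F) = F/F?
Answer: -2120/3 ≈ -706.67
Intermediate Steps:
n(F) = 1
d(T, P) = -T/3 - P*T/3 (d(T, P) = -(1*T + T*P)/3 = -(T + P*T)/3 = -T/3 - P*T/3)
d(-4, 4)*(-106) = -⅓*(-4)*(1 + 4)*(-106) = -⅓*(-4)*5*(-106) = (20/3)*(-106) = -2120/3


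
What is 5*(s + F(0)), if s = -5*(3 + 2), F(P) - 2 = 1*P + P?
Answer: -115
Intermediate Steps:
F(P) = 2 + 2*P (F(P) = 2 + (1*P + P) = 2 + (P + P) = 2 + 2*P)
s = -25 (s = -5*5 = -25)
5*(s + F(0)) = 5*(-25 + (2 + 2*0)) = 5*(-25 + (2 + 0)) = 5*(-25 + 2) = 5*(-23) = -115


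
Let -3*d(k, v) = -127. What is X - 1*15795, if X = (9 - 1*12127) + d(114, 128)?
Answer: -83612/3 ≈ -27871.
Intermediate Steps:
d(k, v) = 127/3 (d(k, v) = -1/3*(-127) = 127/3)
X = -36227/3 (X = (9 - 1*12127) + 127/3 = (9 - 12127) + 127/3 = -12118 + 127/3 = -36227/3 ≈ -12076.)
X - 1*15795 = -36227/3 - 1*15795 = -36227/3 - 15795 = -83612/3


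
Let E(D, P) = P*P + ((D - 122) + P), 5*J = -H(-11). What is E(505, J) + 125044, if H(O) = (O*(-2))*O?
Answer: 3195449/25 ≈ 1.2782e+5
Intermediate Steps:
H(O) = -2*O² (H(O) = (-2*O)*O = -2*O²)
J = 242/5 (J = (-(-2)*(-11)²)/5 = (-(-2)*121)/5 = (-1*(-242))/5 = (⅕)*242 = 242/5 ≈ 48.400)
E(D, P) = -122 + D + P + P² (E(D, P) = P² + ((-122 + D) + P) = P² + (-122 + D + P) = -122 + D + P + P²)
E(505, J) + 125044 = (-122 + 505 + 242/5 + (242/5)²) + 125044 = (-122 + 505 + 242/5 + 58564/25) + 125044 = 69349/25 + 125044 = 3195449/25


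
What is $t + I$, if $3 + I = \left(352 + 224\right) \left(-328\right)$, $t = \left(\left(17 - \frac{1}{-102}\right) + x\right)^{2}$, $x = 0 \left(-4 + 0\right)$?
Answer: $- \frac{1962627899}{10404} \approx -1.8864 \cdot 10^{5}$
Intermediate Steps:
$x = 0$ ($x = 0 \left(-4\right) = 0$)
$t = \frac{3010225}{10404}$ ($t = \left(\left(17 - \frac{1}{-102}\right) + 0\right)^{2} = \left(\left(17 - - \frac{1}{102}\right) + 0\right)^{2} = \left(\left(17 + \frac{1}{102}\right) + 0\right)^{2} = \left(\frac{1735}{102} + 0\right)^{2} = \left(\frac{1735}{102}\right)^{2} = \frac{3010225}{10404} \approx 289.33$)
$I = -188931$ ($I = -3 + \left(352 + 224\right) \left(-328\right) = -3 + 576 \left(-328\right) = -3 - 188928 = -188931$)
$t + I = \frac{3010225}{10404} - 188931 = - \frac{1962627899}{10404}$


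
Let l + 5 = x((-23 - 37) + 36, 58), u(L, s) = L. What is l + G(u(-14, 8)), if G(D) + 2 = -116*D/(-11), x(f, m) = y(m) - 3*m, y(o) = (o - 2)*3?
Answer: -1767/11 ≈ -160.64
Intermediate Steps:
y(o) = -6 + 3*o (y(o) = (-2 + o)*3 = -6 + 3*o)
x(f, m) = -6 (x(f, m) = (-6 + 3*m) - 3*m = -6)
G(D) = -2 + 116*D/11 (G(D) = -2 - 116*D/(-11) = -2 - 116*D*(-1/11) = -2 + 116*D/11)
l = -11 (l = -5 - 6 = -11)
l + G(u(-14, 8)) = -11 + (-2 + (116/11)*(-14)) = -11 + (-2 - 1624/11) = -11 - 1646/11 = -1767/11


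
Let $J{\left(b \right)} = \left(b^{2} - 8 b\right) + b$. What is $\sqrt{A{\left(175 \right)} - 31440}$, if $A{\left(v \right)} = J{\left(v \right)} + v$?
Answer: $i \sqrt{1865} \approx 43.186 i$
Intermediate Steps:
$J{\left(b \right)} = b^{2} - 7 b$
$A{\left(v \right)} = v + v \left(-7 + v\right)$ ($A{\left(v \right)} = v \left(-7 + v\right) + v = v + v \left(-7 + v\right)$)
$\sqrt{A{\left(175 \right)} - 31440} = \sqrt{175 \left(-6 + 175\right) - 31440} = \sqrt{175 \cdot 169 - 31440} = \sqrt{29575 - 31440} = \sqrt{-1865} = i \sqrt{1865}$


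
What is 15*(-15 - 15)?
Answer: -450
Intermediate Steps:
15*(-15 - 15) = 15*(-30) = -450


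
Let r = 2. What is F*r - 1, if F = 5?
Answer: 9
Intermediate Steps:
F*r - 1 = 5*2 - 1 = 10 - 1 = 9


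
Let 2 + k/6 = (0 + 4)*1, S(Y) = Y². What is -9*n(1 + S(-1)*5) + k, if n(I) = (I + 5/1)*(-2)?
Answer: 210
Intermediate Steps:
k = 12 (k = -12 + 6*((0 + 4)*1) = -12 + 6*(4*1) = -12 + 6*4 = -12 + 24 = 12)
n(I) = -10 - 2*I (n(I) = (I + 5*1)*(-2) = (I + 5)*(-2) = (5 + I)*(-2) = -10 - 2*I)
-9*n(1 + S(-1)*5) + k = -9*(-10 - 2*(1 + (-1)²*5)) + 12 = -9*(-10 - 2*(1 + 1*5)) + 12 = -9*(-10 - 2*(1 + 5)) + 12 = -9*(-10 - 2*6) + 12 = -9*(-10 - 12) + 12 = -9*(-22) + 12 = 198 + 12 = 210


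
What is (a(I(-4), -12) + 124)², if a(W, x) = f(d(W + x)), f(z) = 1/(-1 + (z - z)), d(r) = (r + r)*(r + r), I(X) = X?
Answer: 15129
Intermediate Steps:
d(r) = 4*r² (d(r) = (2*r)*(2*r) = 4*r²)
f(z) = -1 (f(z) = 1/(-1 + 0) = 1/(-1) = -1)
a(W, x) = -1
(a(I(-4), -12) + 124)² = (-1 + 124)² = 123² = 15129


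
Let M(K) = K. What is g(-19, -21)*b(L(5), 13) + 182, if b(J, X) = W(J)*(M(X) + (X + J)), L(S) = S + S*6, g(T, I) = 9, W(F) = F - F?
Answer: 182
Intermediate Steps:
W(F) = 0
L(S) = 7*S (L(S) = S + 6*S = 7*S)
b(J, X) = 0 (b(J, X) = 0*(X + (X + J)) = 0*(X + (J + X)) = 0*(J + 2*X) = 0)
g(-19, -21)*b(L(5), 13) + 182 = 9*0 + 182 = 0 + 182 = 182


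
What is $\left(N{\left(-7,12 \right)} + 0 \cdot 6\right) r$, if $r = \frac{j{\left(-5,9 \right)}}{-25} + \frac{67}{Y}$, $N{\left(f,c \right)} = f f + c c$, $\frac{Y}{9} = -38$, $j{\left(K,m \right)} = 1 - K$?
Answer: $- \frac{719311}{8550} \approx -84.13$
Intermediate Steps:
$Y = -342$ ($Y = 9 \left(-38\right) = -342$)
$N{\left(f,c \right)} = c^{2} + f^{2}$ ($N{\left(f,c \right)} = f^{2} + c^{2} = c^{2} + f^{2}$)
$r = - \frac{3727}{8550}$ ($r = \frac{1 - -5}{-25} + \frac{67}{-342} = \left(1 + 5\right) \left(- \frac{1}{25}\right) + 67 \left(- \frac{1}{342}\right) = 6 \left(- \frac{1}{25}\right) - \frac{67}{342} = - \frac{6}{25} - \frac{67}{342} = - \frac{3727}{8550} \approx -0.43591$)
$\left(N{\left(-7,12 \right)} + 0 \cdot 6\right) r = \left(\left(12^{2} + \left(-7\right)^{2}\right) + 0 \cdot 6\right) \left(- \frac{3727}{8550}\right) = \left(\left(144 + 49\right) + 0\right) \left(- \frac{3727}{8550}\right) = \left(193 + 0\right) \left(- \frac{3727}{8550}\right) = 193 \left(- \frac{3727}{8550}\right) = - \frac{719311}{8550}$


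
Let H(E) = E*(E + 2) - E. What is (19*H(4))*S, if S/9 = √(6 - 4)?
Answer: 3420*√2 ≈ 4836.6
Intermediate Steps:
H(E) = -E + E*(2 + E) (H(E) = E*(2 + E) - E = -E + E*(2 + E))
S = 9*√2 (S = 9*√(6 - 4) = 9*√2 ≈ 12.728)
(19*H(4))*S = (19*(4*(1 + 4)))*(9*√2) = (19*(4*5))*(9*√2) = (19*20)*(9*√2) = 380*(9*√2) = 3420*√2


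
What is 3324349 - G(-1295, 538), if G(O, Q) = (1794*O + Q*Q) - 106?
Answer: 5358241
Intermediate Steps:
G(O, Q) = -106 + Q**2 + 1794*O (G(O, Q) = (1794*O + Q**2) - 106 = (Q**2 + 1794*O) - 106 = -106 + Q**2 + 1794*O)
3324349 - G(-1295, 538) = 3324349 - (-106 + 538**2 + 1794*(-1295)) = 3324349 - (-106 + 289444 - 2323230) = 3324349 - 1*(-2033892) = 3324349 + 2033892 = 5358241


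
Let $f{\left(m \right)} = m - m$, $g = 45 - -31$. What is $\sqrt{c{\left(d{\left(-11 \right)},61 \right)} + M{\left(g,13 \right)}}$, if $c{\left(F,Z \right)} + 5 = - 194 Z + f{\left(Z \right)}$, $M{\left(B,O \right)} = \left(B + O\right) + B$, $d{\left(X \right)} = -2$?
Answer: $i \sqrt{11674} \approx 108.05 i$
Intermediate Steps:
$g = 76$ ($g = 45 + 31 = 76$)
$M{\left(B,O \right)} = O + 2 B$
$f{\left(m \right)} = 0$
$c{\left(F,Z \right)} = -5 - 194 Z$ ($c{\left(F,Z \right)} = -5 + \left(- 194 Z + 0\right) = -5 - 194 Z$)
$\sqrt{c{\left(d{\left(-11 \right)},61 \right)} + M{\left(g,13 \right)}} = \sqrt{\left(-5 - 11834\right) + \left(13 + 2 \cdot 76\right)} = \sqrt{\left(-5 - 11834\right) + \left(13 + 152\right)} = \sqrt{-11839 + 165} = \sqrt{-11674} = i \sqrt{11674}$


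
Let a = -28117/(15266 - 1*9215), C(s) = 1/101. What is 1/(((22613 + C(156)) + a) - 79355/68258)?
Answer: 41715944958/943080738248021 ≈ 4.4234e-5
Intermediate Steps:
C(s) = 1/101
a = -28117/6051 (a = -28117/(15266 - 9215) = -28117/6051 ≈ -4.6467)
1/(((22613 + C(156)) + a) - 79355/68258) = 1/(((22613 + 1/101) - 28117/6051) - 79355/68258) = 1/((2283914/101 - 28117/6051) - 79355*1/68258) = 1/(13817123797/611151 - 79355/68258) = 1/(943080738248021/41715944958) = 41715944958/943080738248021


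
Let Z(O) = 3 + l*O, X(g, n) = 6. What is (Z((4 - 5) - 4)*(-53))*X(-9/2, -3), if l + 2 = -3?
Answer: -8904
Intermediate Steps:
l = -5 (l = -2 - 3 = -5)
Z(O) = 3 - 5*O
(Z((4 - 5) - 4)*(-53))*X(-9/2, -3) = ((3 - 5*((4 - 5) - 4))*(-53))*6 = ((3 - 5*(-1 - 4))*(-53))*6 = ((3 - 5*(-5))*(-53))*6 = ((3 + 25)*(-53))*6 = (28*(-53))*6 = -1484*6 = -8904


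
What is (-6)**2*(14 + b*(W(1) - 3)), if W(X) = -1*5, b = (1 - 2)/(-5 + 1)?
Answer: 432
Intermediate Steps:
b = 1/4 (b = -1/(-4) = -1*(-1/4) = 1/4 ≈ 0.25000)
W(X) = -5
(-6)**2*(14 + b*(W(1) - 3)) = (-6)**2*(14 + (-5 - 3)/4) = 36*(14 + (1/4)*(-8)) = 36*(14 - 2) = 36*12 = 432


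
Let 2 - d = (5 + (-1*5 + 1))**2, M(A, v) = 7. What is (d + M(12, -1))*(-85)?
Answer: -680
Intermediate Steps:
d = 1 (d = 2 - (5 + (-1*5 + 1))**2 = 2 - (5 + (-5 + 1))**2 = 2 - (5 - 4)**2 = 2 - 1*1**2 = 2 - 1*1 = 2 - 1 = 1)
(d + M(12, -1))*(-85) = (1 + 7)*(-85) = 8*(-85) = -680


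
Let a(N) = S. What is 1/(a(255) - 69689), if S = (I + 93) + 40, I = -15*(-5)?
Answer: -1/69481 ≈ -1.4392e-5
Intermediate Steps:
I = 75
S = 208 (S = (75 + 93) + 40 = 168 + 40 = 208)
a(N) = 208
1/(a(255) - 69689) = 1/(208 - 69689) = 1/(-69481) = -1/69481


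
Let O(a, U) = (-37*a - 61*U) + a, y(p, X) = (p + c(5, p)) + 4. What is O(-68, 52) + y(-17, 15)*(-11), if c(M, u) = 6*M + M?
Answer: -966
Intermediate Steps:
c(M, u) = 7*M
y(p, X) = 39 + p (y(p, X) = (p + 7*5) + 4 = (p + 35) + 4 = (35 + p) + 4 = 39 + p)
O(a, U) = -61*U - 36*a (O(a, U) = (-61*U - 37*a) + a = -61*U - 36*a)
O(-68, 52) + y(-17, 15)*(-11) = (-61*52 - 36*(-68)) + (39 - 17)*(-11) = (-3172 + 2448) + 22*(-11) = -724 - 242 = -966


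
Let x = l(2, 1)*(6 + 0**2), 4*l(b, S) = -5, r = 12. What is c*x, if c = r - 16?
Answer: 30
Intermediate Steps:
l(b, S) = -5/4 (l(b, S) = (1/4)*(-5) = -5/4)
c = -4 (c = 12 - 16 = -4)
x = -15/2 (x = -5*(6 + 0**2)/4 = -5*(6 + 0)/4 = -5/4*6 = -15/2 ≈ -7.5000)
c*x = -4*(-15/2) = 30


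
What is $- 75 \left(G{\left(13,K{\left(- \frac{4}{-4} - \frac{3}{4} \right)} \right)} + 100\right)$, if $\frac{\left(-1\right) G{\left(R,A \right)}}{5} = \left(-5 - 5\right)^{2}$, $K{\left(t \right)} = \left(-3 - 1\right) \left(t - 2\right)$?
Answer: $30000$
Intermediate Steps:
$K{\left(t \right)} = 8 - 4 t$ ($K{\left(t \right)} = - 4 \left(-2 + t\right) = 8 - 4 t$)
$G{\left(R,A \right)} = -500$ ($G{\left(R,A \right)} = - 5 \left(-5 - 5\right)^{2} = - 5 \left(-10\right)^{2} = \left(-5\right) 100 = -500$)
$- 75 \left(G{\left(13,K{\left(- \frac{4}{-4} - \frac{3}{4} \right)} \right)} + 100\right) = - 75 \left(-500 + 100\right) = \left(-75\right) \left(-400\right) = 30000$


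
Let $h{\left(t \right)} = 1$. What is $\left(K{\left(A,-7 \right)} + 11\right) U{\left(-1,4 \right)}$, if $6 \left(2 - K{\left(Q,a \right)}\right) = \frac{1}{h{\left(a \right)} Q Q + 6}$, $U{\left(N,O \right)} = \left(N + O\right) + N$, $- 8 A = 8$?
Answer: $\frac{545}{21} \approx 25.952$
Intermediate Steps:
$A = -1$ ($A = \left(- \frac{1}{8}\right) 8 = -1$)
$U{\left(N,O \right)} = O + 2 N$
$K{\left(Q,a \right)} = 2 - \frac{1}{6 \left(6 + Q^{2}\right)}$ ($K{\left(Q,a \right)} = 2 - \frac{1}{6 \left(1 Q Q + 6\right)} = 2 - \frac{1}{6 \left(Q Q + 6\right)} = 2 - \frac{1}{6 \left(Q^{2} + 6\right)} = 2 - \frac{1}{6 \left(6 + Q^{2}\right)}$)
$\left(K{\left(A,-7 \right)} + 11\right) U{\left(-1,4 \right)} = \left(\frac{71 + 12 \left(-1\right)^{2}}{6 \left(6 + \left(-1\right)^{2}\right)} + 11\right) \left(4 + 2 \left(-1\right)\right) = \left(\frac{71 + 12 \cdot 1}{6 \left(6 + 1\right)} + 11\right) \left(4 - 2\right) = \left(\frac{71 + 12}{6 \cdot 7} + 11\right) 2 = \left(\frac{1}{6} \cdot \frac{1}{7} \cdot 83 + 11\right) 2 = \left(\frac{83}{42} + 11\right) 2 = \frac{545}{42} \cdot 2 = \frac{545}{21}$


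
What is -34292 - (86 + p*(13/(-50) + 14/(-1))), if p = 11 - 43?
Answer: -870858/25 ≈ -34834.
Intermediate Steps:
p = -32
-34292 - (86 + p*(13/(-50) + 14/(-1))) = -34292 - (86 - 32*(13/(-50) + 14/(-1))) = -34292 - (86 - 32*(13*(-1/50) + 14*(-1))) = -34292 - (86 - 32*(-13/50 - 14)) = -34292 - (86 - 32*(-713/50)) = -34292 - (86 + 11408/25) = -34292 - 1*13558/25 = -34292 - 13558/25 = -870858/25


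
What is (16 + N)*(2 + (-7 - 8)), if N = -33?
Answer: 221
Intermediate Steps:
(16 + N)*(2 + (-7 - 8)) = (16 - 33)*(2 + (-7 - 8)) = -17*(2 - 15) = -17*(-13) = 221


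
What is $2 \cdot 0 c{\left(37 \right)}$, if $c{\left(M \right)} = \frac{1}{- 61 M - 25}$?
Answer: $0$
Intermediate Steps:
$c{\left(M \right)} = \frac{1}{-25 - 61 M}$
$2 \cdot 0 c{\left(37 \right)} = 2 \cdot 0 \left(- \frac{1}{25 + 61 \cdot 37}\right) = 0 \left(- \frac{1}{25 + 2257}\right) = 0 \left(- \frac{1}{2282}\right) = 0$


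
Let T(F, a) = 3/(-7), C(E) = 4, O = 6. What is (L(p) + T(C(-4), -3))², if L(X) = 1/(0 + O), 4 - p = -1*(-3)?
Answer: 121/1764 ≈ 0.068594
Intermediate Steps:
T(F, a) = -3/7 (T(F, a) = 3*(-⅐) = -3/7)
p = 1 (p = 4 - (-1)*(-3) = 4 - 1*3 = 4 - 3 = 1)
L(X) = ⅙ (L(X) = 1/(0 + 6) = 1/6 = ⅙)
(L(p) + T(C(-4), -3))² = (⅙ - 3/7)² = (-11/42)² = 121/1764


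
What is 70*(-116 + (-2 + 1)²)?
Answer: -8050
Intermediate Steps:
70*(-116 + (-2 + 1)²) = 70*(-116 + (-1)²) = 70*(-116 + 1) = 70*(-115) = -8050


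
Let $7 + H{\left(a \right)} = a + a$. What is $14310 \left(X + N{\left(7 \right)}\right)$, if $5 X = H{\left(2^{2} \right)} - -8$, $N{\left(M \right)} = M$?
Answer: $125928$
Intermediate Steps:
$H{\left(a \right)} = -7 + 2 a$ ($H{\left(a \right)} = -7 + \left(a + a\right) = -7 + 2 a$)
$X = \frac{9}{5}$ ($X = \frac{\left(-7 + 2 \cdot 2^{2}\right) - -8}{5} = \frac{\left(-7 + 2 \cdot 4\right) + 8}{5} = \frac{\left(-7 + 8\right) + 8}{5} = \frac{1 + 8}{5} = \frac{1}{5} \cdot 9 = \frac{9}{5} \approx 1.8$)
$14310 \left(X + N{\left(7 \right)}\right) = 14310 \left(\frac{9}{5} + 7\right) = 14310 \cdot \frac{44}{5} = 125928$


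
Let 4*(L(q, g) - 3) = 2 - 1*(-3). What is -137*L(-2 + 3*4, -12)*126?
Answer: -146727/2 ≈ -73364.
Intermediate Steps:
L(q, g) = 17/4 (L(q, g) = 3 + (2 - 1*(-3))/4 = 3 + (2 + 3)/4 = 3 + (1/4)*5 = 3 + 5/4 = 17/4)
-137*L(-2 + 3*4, -12)*126 = -137*17/4*126 = -2329/4*126 = -146727/2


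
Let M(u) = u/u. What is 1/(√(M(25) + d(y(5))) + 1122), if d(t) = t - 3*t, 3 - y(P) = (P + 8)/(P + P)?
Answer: 935/1049072 - I*√15/3147216 ≈ 0.00089126 - 1.2306e-6*I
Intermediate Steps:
y(P) = 3 - (8 + P)/(2*P) (y(P) = 3 - (P + 8)/(P + P) = 3 - (8 + P)/(2*P))
d(t) = -2*t
M(u) = 1
1/(√(M(25) + d(y(5))) + 1122) = 1/(√(1 - 2*(5/2 - 4/5)) + 1122) = 1/(√(1 - 2*(5/2 - 4*⅕)) + 1122) = 1/(√(1 - 2*(5/2 - ⅘)) + 1122) = 1/(√(1 - 2*17/10) + 1122) = 1/(√(1 - 17/5) + 1122) = 1/(√(-12/5) + 1122) = 1/(2*I*√15/5 + 1122) = 1/(1122 + 2*I*√15/5)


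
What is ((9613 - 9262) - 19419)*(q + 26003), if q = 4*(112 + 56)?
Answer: -508638900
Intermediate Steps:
q = 672 (q = 4*168 = 672)
((9613 - 9262) - 19419)*(q + 26003) = ((9613 - 9262) - 19419)*(672 + 26003) = (351 - 19419)*26675 = -19068*26675 = -508638900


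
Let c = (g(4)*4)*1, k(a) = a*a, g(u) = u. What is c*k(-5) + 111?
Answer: 511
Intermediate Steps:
k(a) = a²
c = 16 (c = (4*4)*1 = 16*1 = 16)
c*k(-5) + 111 = 16*(-5)² + 111 = 16*25 + 111 = 400 + 111 = 511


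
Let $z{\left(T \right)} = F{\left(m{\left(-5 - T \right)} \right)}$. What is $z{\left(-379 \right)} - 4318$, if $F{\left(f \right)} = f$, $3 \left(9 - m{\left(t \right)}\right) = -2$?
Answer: $- \frac{12925}{3} \approx -4308.3$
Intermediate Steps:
$m{\left(t \right)} = \frac{29}{3}$ ($m{\left(t \right)} = 9 - - \frac{2}{3} = 9 + \frac{2}{3} = \frac{29}{3}$)
$z{\left(T \right)} = \frac{29}{3}$
$z{\left(-379 \right)} - 4318 = \frac{29}{3} - 4318 = - \frac{12925}{3}$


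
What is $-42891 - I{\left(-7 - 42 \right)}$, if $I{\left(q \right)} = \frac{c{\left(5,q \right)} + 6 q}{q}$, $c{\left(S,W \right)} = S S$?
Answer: $- \frac{2101928}{49} \approx -42897.0$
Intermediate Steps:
$c{\left(S,W \right)} = S^{2}$
$I{\left(q \right)} = \frac{25 + 6 q}{q}$ ($I{\left(q \right)} = \frac{5^{2} + 6 q}{q} = \frac{25 + 6 q}{q}$)
$-42891 - I{\left(-7 - 42 \right)} = -42891 - \left(6 + \frac{25}{-7 - 42}\right) = -42891 - \left(6 + \frac{25}{-49}\right) = -42891 - \left(6 + 25 \left(- \frac{1}{49}\right)\right) = -42891 - \left(6 - \frac{25}{49}\right) = -42891 - \frac{269}{49} = - \frac{2101928}{49}$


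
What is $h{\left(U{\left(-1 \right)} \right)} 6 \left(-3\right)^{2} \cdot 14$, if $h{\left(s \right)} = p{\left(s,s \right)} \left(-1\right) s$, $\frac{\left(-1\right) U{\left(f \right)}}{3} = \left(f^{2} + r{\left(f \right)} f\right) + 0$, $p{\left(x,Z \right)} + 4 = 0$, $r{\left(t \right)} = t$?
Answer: $-18144$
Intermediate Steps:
$p{\left(x,Z \right)} = -4$ ($p{\left(x,Z \right)} = -4 + 0 = -4$)
$U{\left(f \right)} = - 6 f^{2}$ ($U{\left(f \right)} = - 3 \left(\left(f^{2} + f f\right) + 0\right) = - 3 \left(\left(f^{2} + f^{2}\right) + 0\right) = - 3 \left(2 f^{2} + 0\right) = - 3 \cdot 2 f^{2} = - 6 f^{2}$)
$h{\left(s \right)} = 4 s$ ($h{\left(s \right)} = \left(-4\right) \left(-1\right) s = 4 s$)
$h{\left(U{\left(-1 \right)} \right)} 6 \left(-3\right)^{2} \cdot 14 = 4 \left(- 6 \left(-1\right)^{2}\right) 6 \left(-3\right)^{2} \cdot 14 = 4 \left(\left(-6\right) 1\right) 6 \cdot 9 \cdot 14 = 4 \left(-6\right) 54 \cdot 14 = \left(-24\right) 54 \cdot 14 = \left(-1296\right) 14 = -18144$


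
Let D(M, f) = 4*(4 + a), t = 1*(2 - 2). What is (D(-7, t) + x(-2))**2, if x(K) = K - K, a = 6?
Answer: 1600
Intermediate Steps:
x(K) = 0
t = 0 (t = 1*0 = 0)
D(M, f) = 40 (D(M, f) = 4*(4 + 6) = 4*10 = 40)
(D(-7, t) + x(-2))**2 = (40 + 0)**2 = 40**2 = 1600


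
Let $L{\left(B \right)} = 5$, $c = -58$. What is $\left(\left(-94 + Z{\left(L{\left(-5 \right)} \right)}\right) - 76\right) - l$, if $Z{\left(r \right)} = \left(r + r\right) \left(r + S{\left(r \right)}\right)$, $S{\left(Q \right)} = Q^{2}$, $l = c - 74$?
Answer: $262$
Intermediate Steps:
$l = -132$ ($l = -58 - 74 = -132$)
$Z{\left(r \right)} = 2 r \left(r + r^{2}\right)$ ($Z{\left(r \right)} = \left(r + r\right) \left(r + r^{2}\right) = 2 r \left(r + r^{2}\right)$)
$\left(\left(-94 + Z{\left(L{\left(-5 \right)} \right)}\right) - 76\right) - l = \left(\left(-94 + 2 \cdot 5^{2} \left(1 + 5\right)\right) - 76\right) - -132 = \left(\left(-94 + 2 \cdot 25 \cdot 6\right) - 76\right) + 132 = \left(\left(-94 + 300\right) - 76\right) + 132 = \left(206 - 76\right) + 132 = 130 + 132 = 262$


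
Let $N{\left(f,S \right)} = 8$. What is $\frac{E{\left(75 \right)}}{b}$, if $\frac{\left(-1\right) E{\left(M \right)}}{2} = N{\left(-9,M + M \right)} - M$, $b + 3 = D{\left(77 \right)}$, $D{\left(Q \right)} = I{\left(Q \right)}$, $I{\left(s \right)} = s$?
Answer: $\frac{67}{37} \approx 1.8108$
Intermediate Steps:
$D{\left(Q \right)} = Q$
$b = 74$ ($b = -3 + 77 = 74$)
$E{\left(M \right)} = -16 + 2 M$ ($E{\left(M \right)} = - 2 \left(8 - M\right) = -16 + 2 M$)
$\frac{E{\left(75 \right)}}{b} = \frac{-16 + 2 \cdot 75}{74} = \left(-16 + 150\right) \frac{1}{74} = 134 \cdot \frac{1}{74} = \frac{67}{37}$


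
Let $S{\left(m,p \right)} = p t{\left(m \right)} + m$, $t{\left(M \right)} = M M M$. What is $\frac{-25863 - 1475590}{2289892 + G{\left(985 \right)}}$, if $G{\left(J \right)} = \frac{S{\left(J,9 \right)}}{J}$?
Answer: $- \frac{1501453}{11021918} \approx -0.13622$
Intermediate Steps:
$t{\left(M \right)} = M^{3}$ ($t{\left(M \right)} = M^{2} M = M^{3}$)
$S{\left(m,p \right)} = m + p m^{3}$ ($S{\left(m,p \right)} = p m^{3} + m = m + p m^{3}$)
$G{\left(J \right)} = \frac{J + 9 J^{3}}{J}$
$\frac{-25863 - 1475590}{2289892 + G{\left(985 \right)}} = \frac{-25863 - 1475590}{2289892 + \left(1 + 9 \cdot 985^{2}\right)} = - \frac{1501453}{2289892 + \left(1 + 9 \cdot 970225\right)} = - \frac{1501453}{2289892 + \left(1 + 8732025\right)} = - \frac{1501453}{2289892 + 8732026} = - \frac{1501453}{11021918}$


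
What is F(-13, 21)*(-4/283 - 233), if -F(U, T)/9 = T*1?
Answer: 12463227/283 ≈ 44040.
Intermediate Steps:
F(U, T) = -9*T
F(-13, 21)*(-4/283 - 233) = (-9*21)*(-4/283 - 233) = -189*(-4*1/283 - 233) = -189*(-4/283 - 233) = -189*(-65943/283) = 12463227/283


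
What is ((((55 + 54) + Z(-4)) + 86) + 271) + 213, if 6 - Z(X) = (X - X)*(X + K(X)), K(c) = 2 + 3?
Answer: 685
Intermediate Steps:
K(c) = 5
Z(X) = 6 (Z(X) = 6 - (X - X)*(X + 5) = 6 - 0*(5 + X) = 6 - 1*0 = 6 + 0 = 6)
((((55 + 54) + Z(-4)) + 86) + 271) + 213 = ((((55 + 54) + 6) + 86) + 271) + 213 = (((109 + 6) + 86) + 271) + 213 = ((115 + 86) + 271) + 213 = (201 + 271) + 213 = 472 + 213 = 685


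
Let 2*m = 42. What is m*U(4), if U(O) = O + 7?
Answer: 231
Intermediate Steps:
m = 21 (m = (½)*42 = 21)
U(O) = 7 + O
m*U(4) = 21*(7 + 4) = 21*11 = 231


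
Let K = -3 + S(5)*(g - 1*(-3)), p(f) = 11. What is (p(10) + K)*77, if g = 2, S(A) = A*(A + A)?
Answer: 19866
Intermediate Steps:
S(A) = 2*A**2 (S(A) = A*(2*A) = 2*A**2)
K = 247 (K = -3 + (2*5**2)*(2 - 1*(-3)) = -3 + (2*25)*(2 + 3) = -3 + 50*5 = -3 + 250 = 247)
(p(10) + K)*77 = (11 + 247)*77 = 258*77 = 19866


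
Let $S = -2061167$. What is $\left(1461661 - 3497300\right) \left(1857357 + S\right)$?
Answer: $414883584590$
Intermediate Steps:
$\left(1461661 - 3497300\right) \left(1857357 + S\right) = \left(1461661 - 3497300\right) \left(1857357 - 2061167\right) = \left(-2035639\right) \left(-203810\right) = 414883584590$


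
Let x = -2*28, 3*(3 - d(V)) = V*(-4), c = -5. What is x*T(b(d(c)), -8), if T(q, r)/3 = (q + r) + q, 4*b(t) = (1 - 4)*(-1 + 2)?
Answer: 1596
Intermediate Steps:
d(V) = 3 + 4*V/3 (d(V) = 3 - V*(-4)/3 = 3 - (-4)*V/3 = 3 + 4*V/3)
b(t) = -3/4 (b(t) = ((1 - 4)*(-1 + 2))/4 = (-3*1)/4 = (1/4)*(-3) = -3/4)
T(q, r) = 3*r + 6*q (T(q, r) = 3*((q + r) + q) = 3*(r + 2*q) = 3*r + 6*q)
x = -56
x*T(b(d(c)), -8) = -56*(3*(-8) + 6*(-3/4)) = -56*(-24 - 9/2) = -56*(-57/2) = 1596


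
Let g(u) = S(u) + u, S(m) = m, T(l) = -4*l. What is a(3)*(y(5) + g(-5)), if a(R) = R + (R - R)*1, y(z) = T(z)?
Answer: -90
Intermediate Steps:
y(z) = -4*z
a(R) = R (a(R) = R + 0*1 = R + 0 = R)
g(u) = 2*u (g(u) = u + u = 2*u)
a(3)*(y(5) + g(-5)) = 3*(-4*5 + 2*(-5)) = 3*(-20 - 10) = 3*(-30) = -90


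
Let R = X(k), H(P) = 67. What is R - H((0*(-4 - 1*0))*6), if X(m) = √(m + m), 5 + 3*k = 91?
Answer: -67 + 2*√129/3 ≈ -59.428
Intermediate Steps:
k = 86/3 (k = -5/3 + (⅓)*91 = -5/3 + 91/3 = 86/3 ≈ 28.667)
X(m) = √2*√m (X(m) = √(2*m) = √2*√m)
R = 2*√129/3 (R = √2*√(86/3) = √2*(√258/3) = 2*√129/3 ≈ 7.5719)
R - H((0*(-4 - 1*0))*6) = 2*√129/3 - 1*67 = 2*√129/3 - 67 = -67 + 2*√129/3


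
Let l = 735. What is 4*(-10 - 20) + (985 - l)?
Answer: 130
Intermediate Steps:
4*(-10 - 20) + (985 - l) = 4*(-10 - 20) + (985 - 1*735) = 4*(-30) + (985 - 735) = -120 + 250 = 130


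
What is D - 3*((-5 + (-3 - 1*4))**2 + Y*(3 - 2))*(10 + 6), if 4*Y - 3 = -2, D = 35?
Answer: -6889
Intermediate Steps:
Y = 1/4 (Y = 3/4 + (1/4)*(-2) = 3/4 - 1/2 = 1/4 ≈ 0.25000)
D - 3*((-5 + (-3 - 1*4))**2 + Y*(3 - 2))*(10 + 6) = 35 - 3*((-5 + (-3 - 1*4))**2 + (3 - 2)/4)*(10 + 6) = 35 - 3*((-5 + (-3 - 4))**2 + (1/4)*1)*16 = 35 - 3*((-5 - 7)**2 + 1/4)*16 = 35 - 3*((-12)**2 + 1/4)*16 = 35 - 3*(144 + 1/4)*16 = 35 - 1731*16/4 = 35 - 3*2308 = 35 - 6924 = -6889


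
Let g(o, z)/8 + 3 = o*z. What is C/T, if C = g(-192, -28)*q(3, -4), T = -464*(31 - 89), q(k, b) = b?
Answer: -5373/841 ≈ -6.3888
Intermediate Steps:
g(o, z) = -24 + 8*o*z (g(o, z) = -24 + 8*(o*z) = -24 + 8*o*z)
T = 26912 (T = -464*(-58) = 26912)
C = -171936 (C = (-24 + 8*(-192)*(-28))*(-4) = (-24 + 43008)*(-4) = 42984*(-4) = -171936)
C/T = -171936/26912 = -171936*1/26912 = -5373/841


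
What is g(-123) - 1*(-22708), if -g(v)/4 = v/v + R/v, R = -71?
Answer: 2792308/123 ≈ 22702.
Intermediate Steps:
g(v) = -4 + 284/v (g(v) = -4*(v/v - 71/v) = -4*(1 - 71/v) = -4 + 284/v)
g(-123) - 1*(-22708) = (-4 + 284/(-123)) - 1*(-22708) = (-4 + 284*(-1/123)) + 22708 = (-4 - 284/123) + 22708 = -776/123 + 22708 = 2792308/123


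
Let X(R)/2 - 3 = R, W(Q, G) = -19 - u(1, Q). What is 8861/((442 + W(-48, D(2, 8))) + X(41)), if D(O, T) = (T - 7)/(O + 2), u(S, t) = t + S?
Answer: 8861/558 ≈ 15.880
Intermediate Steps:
u(S, t) = S + t
D(O, T) = (-7 + T)/(2 + O)
W(Q, G) = -20 - Q (W(Q, G) = -19 - (1 + Q) = -19 + (-1 - Q) = -20 - Q)
X(R) = 6 + 2*R
8861/((442 + W(-48, D(2, 8))) + X(41)) = 8861/((442 + (-20 - 1*(-48))) + (6 + 2*41)) = 8861/((442 + (-20 + 48)) + (6 + 82)) = 8861/((442 + 28) + 88) = 8861/(470 + 88) = 8861/558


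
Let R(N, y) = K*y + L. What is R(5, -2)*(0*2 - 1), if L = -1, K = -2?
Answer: -3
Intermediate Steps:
R(N, y) = -1 - 2*y (R(N, y) = -2*y - 1 = -1 - 2*y)
R(5, -2)*(0*2 - 1) = (-1 - 2*(-2))*(0*2 - 1) = (-1 + 4)*(0 - 1) = 3*(-1) = -3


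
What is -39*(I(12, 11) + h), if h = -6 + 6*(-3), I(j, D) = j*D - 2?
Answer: -4134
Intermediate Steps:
I(j, D) = -2 + D*j (I(j, D) = D*j - 2 = -2 + D*j)
h = -24 (h = -6 - 18 = -24)
-39*(I(12, 11) + h) = -39*((-2 + 11*12) - 24) = -39*((-2 + 132) - 24) = -39*(130 - 24) = -39*106 = -4134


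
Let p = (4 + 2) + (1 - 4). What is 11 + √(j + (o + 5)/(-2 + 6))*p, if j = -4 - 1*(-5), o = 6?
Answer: 11 + 3*√15/2 ≈ 16.809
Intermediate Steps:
j = 1 (j = -4 + 5 = 1)
p = 3 (p = 6 - 3 = 3)
11 + √(j + (o + 5)/(-2 + 6))*p = 11 + √(1 + (6 + 5)/(-2 + 6))*3 = 11 + √(1 + 11/4)*3 = 11 + √(15/4)*3 = 11 + (√15/2)*3 = 11 + 3*√15/2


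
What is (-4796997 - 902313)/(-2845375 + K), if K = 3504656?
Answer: -5699310/659281 ≈ -8.6447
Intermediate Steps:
(-4796997 - 902313)/(-2845375 + K) = (-4796997 - 902313)/(-2845375 + 3504656) = -5699310/659281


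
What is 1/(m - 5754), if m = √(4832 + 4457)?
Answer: -822/4728461 - √9289/33099227 ≈ -0.00017675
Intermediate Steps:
m = √9289 ≈ 96.379
1/(m - 5754) = 1/(√9289 - 5754) = 1/(-5754 + √9289)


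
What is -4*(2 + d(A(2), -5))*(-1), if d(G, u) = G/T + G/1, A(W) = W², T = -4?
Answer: 20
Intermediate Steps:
d(G, u) = 3*G/4 (d(G, u) = G/(-4) + G/1 = G*(-¼) + G*1 = -G/4 + G = 3*G/4)
-4*(2 + d(A(2), -5))*(-1) = -4*(2 + (¾)*2²)*(-1) = -4*(2 + (¾)*4)*(-1) = -4*(2 + 3)*(-1) = -20*(-1) = -4*(-5) = 20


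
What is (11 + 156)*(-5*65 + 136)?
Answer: -31563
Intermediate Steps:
(11 + 156)*(-5*65 + 136) = 167*(-325 + 136) = 167*(-189) = -31563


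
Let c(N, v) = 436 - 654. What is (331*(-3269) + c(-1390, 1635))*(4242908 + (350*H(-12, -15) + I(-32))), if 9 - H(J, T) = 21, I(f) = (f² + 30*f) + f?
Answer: -4587406036180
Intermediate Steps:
c(N, v) = -218
I(f) = f² + 31*f
H(J, T) = -12 (H(J, T) = 9 - 1*21 = 9 - 21 = -12)
(331*(-3269) + c(-1390, 1635))*(4242908 + (350*H(-12, -15) + I(-32))) = (331*(-3269) - 218)*(4242908 + (350*(-12) - 32*(31 - 32))) = (-1082039 - 218)*(4242908 + (-4200 - 32*(-1))) = -1082257*(4242908 + (-4200 + 32)) = -1082257*(4242908 - 4168) = -1082257*4238740 = -4587406036180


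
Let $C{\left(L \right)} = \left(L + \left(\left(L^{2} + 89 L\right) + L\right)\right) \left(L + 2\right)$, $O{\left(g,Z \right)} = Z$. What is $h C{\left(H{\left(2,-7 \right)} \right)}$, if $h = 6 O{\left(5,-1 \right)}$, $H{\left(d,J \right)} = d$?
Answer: $-4464$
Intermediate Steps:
$C{\left(L \right)} = \left(2 + L\right) \left(L^{2} + 91 L\right)$ ($C{\left(L \right)} = \left(L + \left(L^{2} + 90 L\right)\right) \left(2 + L\right) = \left(L^{2} + 91 L\right) \left(2 + L\right) = \left(2 + L\right) \left(L^{2} + 91 L\right)$)
$h = -6$ ($h = 6 \left(-1\right) = -6$)
$h C{\left(H{\left(2,-7 \right)} \right)} = - 6 \cdot 2 \left(182 + 2^{2} + 93 \cdot 2\right) = - 6 \cdot 2 \left(182 + 4 + 186\right) = - 6 \cdot 2 \cdot 372 = \left(-6\right) 744 = -4464$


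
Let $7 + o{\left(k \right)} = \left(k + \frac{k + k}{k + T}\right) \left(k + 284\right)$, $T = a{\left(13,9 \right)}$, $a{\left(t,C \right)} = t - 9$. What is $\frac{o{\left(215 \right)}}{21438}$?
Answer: $\frac{11854226}{2347461} \approx 5.0498$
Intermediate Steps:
$a{\left(t,C \right)} = -9 + t$ ($a{\left(t,C \right)} = t - 9 = -9 + t$)
$T = 4$ ($T = -9 + 13 = 4$)
$o{\left(k \right)} = -7 + \left(284 + k\right) \left(k + \frac{2 k}{4 + k}\right)$ ($o{\left(k \right)} = -7 + \left(k + \frac{k + k}{k + 4}\right) \left(k + 284\right) = -7 + \left(k + \frac{2 k}{4 + k}\right) \left(284 + k\right) = -7 + \left(284 + k\right) \left(k + \frac{2 k}{4 + k}\right)$)
$\frac{o{\left(215 \right)}}{21438} = \frac{\frac{1}{4 + 215} \left(-28 + 215^{3} + 290 \cdot 215^{2} + 1697 \cdot 215\right)}{21438} = \frac{-28 + 9938375 + 290 \cdot 46225 + 364855}{219} \cdot \frac{1}{21438} = \frac{-28 + 9938375 + 13405250 + 364855}{219} \cdot \frac{1}{21438} = \frac{1}{219} \cdot 23708452 \cdot \frac{1}{21438} = \frac{23708452}{219} \cdot \frac{1}{21438} = \frac{11854226}{2347461}$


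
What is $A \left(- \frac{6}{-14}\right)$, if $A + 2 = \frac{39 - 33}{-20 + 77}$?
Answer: $- \frac{108}{133} \approx -0.81203$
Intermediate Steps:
$A = - \frac{36}{19}$ ($A = -2 + \frac{39 - 33}{-20 + 77} = -2 + \frac{6}{57} = -2 + 6 \cdot \frac{1}{57} = -2 + \frac{2}{19} = - \frac{36}{19} \approx -1.8947$)
$A \left(- \frac{6}{-14}\right) = - \frac{36 \left(- \frac{6}{-14}\right)}{19} = - \frac{36 \left(\left(-6\right) \left(- \frac{1}{14}\right)\right)}{19} = \left(- \frac{36}{19}\right) \frac{3}{7} = - \frac{108}{133}$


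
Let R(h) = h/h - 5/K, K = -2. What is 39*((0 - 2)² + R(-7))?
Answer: 585/2 ≈ 292.50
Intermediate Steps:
R(h) = 7/2 (R(h) = h/h - 5/(-2) = 1 - 5*(-½) = 1 + 5/2 = 7/2)
39*((0 - 2)² + R(-7)) = 39*((0 - 2)² + 7/2) = 39*((-2)² + 7/2) = 39*(4 + 7/2) = 39*(15/2) = 585/2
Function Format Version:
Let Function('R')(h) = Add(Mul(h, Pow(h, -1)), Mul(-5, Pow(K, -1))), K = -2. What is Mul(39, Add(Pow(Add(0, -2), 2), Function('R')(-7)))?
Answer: Rational(585, 2) ≈ 292.50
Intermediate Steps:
Function('R')(h) = Rational(7, 2) (Function('R')(h) = Add(Mul(h, Pow(h, -1)), Mul(-5, Pow(-2, -1))) = Add(1, Mul(-5, Rational(-1, 2))) = Add(1, Rational(5, 2)) = Rational(7, 2))
Mul(39, Add(Pow(Add(0, -2), 2), Function('R')(-7))) = Mul(39, Add(Pow(Add(0, -2), 2), Rational(7, 2))) = Mul(39, Add(Pow(-2, 2), Rational(7, 2))) = Mul(39, Add(4, Rational(7, 2))) = Mul(39, Rational(15, 2)) = Rational(585, 2)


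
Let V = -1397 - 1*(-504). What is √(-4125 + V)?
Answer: I*√5018 ≈ 70.838*I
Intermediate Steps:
V = -893 (V = -1397 + 504 = -893)
√(-4125 + V) = √(-4125 - 893) = √(-5018) = I*√5018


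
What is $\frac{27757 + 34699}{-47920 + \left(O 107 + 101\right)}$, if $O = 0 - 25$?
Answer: $- \frac{31228}{25247} \approx -1.2369$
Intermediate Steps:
$O = -25$ ($O = 0 - 25 = -25$)
$\frac{27757 + 34699}{-47920 + \left(O 107 + 101\right)} = \frac{27757 + 34699}{-47920 + \left(\left(-25\right) 107 + 101\right)} = \frac{62456}{-47920 + \left(-2675 + 101\right)} = \frac{62456}{-47920 - 2574} = \frac{62456}{-50494} = 62456 \left(- \frac{1}{50494}\right) = - \frac{31228}{25247}$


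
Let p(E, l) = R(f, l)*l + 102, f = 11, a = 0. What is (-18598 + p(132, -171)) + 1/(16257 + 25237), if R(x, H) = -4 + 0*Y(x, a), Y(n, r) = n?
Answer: -739091127/41494 ≈ -17812.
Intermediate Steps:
R(x, H) = -4 (R(x, H) = -4 + 0*x = -4 + 0 = -4)
p(E, l) = 102 - 4*l (p(E, l) = -4*l + 102 = 102 - 4*l)
(-18598 + p(132, -171)) + 1/(16257 + 25237) = (-18598 + (102 - 4*(-171))) + 1/(16257 + 25237) = (-18598 + (102 + 684)) + 1/41494 = (-18598 + 786) + 1/41494 = -17812 + 1/41494 = -739091127/41494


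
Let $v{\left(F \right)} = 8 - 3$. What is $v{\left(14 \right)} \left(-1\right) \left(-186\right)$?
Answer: $930$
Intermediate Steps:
$v{\left(F \right)} = 5$ ($v{\left(F \right)} = 8 - 3 = 5$)
$v{\left(14 \right)} \left(-1\right) \left(-186\right) = 5 \left(-1\right) \left(-186\right) = \left(-5\right) \left(-186\right) = 930$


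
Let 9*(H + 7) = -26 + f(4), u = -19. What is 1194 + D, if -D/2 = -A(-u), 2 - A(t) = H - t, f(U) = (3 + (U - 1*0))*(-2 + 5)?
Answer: 11260/9 ≈ 1251.1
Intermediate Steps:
f(U) = 9 + 3*U (f(U) = (3 + (U + 0))*3 = (3 + U)*3 = 9 + 3*U)
H = -68/9 (H = -7 + (-26 + (9 + 3*4))/9 = -7 + (-26 + (9 + 12))/9 = -7 + (-26 + 21)/9 = -7 + (⅑)*(-5) = -7 - 5/9 = -68/9 ≈ -7.5556)
A(t) = 86/9 + t (A(t) = 2 - (-68/9 - t) = 2 + (68/9 + t) = 86/9 + t)
D = 514/9 (D = -(-2)*(86/9 - 1*(-19)) = -(-2)*(86/9 + 19) = -(-2)*257/9 = -2*(-257/9) = 514/9 ≈ 57.111)
1194 + D = 1194 + 514/9 = 11260/9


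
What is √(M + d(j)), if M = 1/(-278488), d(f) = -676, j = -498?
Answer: I*√13106890747958/139244 ≈ 26.0*I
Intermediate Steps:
M = -1/278488 ≈ -3.5908e-6
√(M + d(j)) = √(-1/278488 - 676) = √(-188257889/278488) = I*√13106890747958/139244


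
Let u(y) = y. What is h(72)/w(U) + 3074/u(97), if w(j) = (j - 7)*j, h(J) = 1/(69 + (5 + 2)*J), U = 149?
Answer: 37267743613/1175982798 ≈ 31.691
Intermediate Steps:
h(J) = 1/(69 + 7*J)
w(j) = j*(-7 + j) (w(j) = (-7 + j)*j = j*(-7 + j))
h(72)/w(U) + 3074/u(97) = 1/((69 + 7*72)*((149*(-7 + 149)))) + 3074/97 = 1/((69 + 504)*((149*142))) + 3074*(1/97) = 1/(573*21158) + 3074/97 = (1/573)*(1/21158) + 3074/97 = 1/12123534 + 3074/97 = 37267743613/1175982798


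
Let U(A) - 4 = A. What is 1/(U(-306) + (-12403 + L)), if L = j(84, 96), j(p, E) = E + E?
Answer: -1/12513 ≈ -7.9917e-5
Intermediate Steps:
U(A) = 4 + A
j(p, E) = 2*E
L = 192 (L = 2*96 = 192)
1/(U(-306) + (-12403 + L)) = 1/((4 - 306) + (-12403 + 192)) = 1/(-302 - 12211) = 1/(-12513) = -1/12513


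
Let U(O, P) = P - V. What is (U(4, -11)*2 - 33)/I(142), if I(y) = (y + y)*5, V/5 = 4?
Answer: -19/284 ≈ -0.066901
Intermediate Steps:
V = 20 (V = 5*4 = 20)
U(O, P) = -20 + P (U(O, P) = P - 1*20 = P - 20 = -20 + P)
I(y) = 10*y (I(y) = (2*y)*5 = 10*y)
(U(4, -11)*2 - 33)/I(142) = ((-20 - 11)*2 - 33)/((10*142)) = (-31*2 - 33)/1420 = (-62 - 33)*(1/1420) = -95*1/1420 = -19/284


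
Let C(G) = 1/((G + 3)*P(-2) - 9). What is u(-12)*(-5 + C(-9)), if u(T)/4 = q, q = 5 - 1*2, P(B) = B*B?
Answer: -664/11 ≈ -60.364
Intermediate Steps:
P(B) = B²
q = 3 (q = 5 - 2 = 3)
u(T) = 12 (u(T) = 4*3 = 12)
C(G) = 1/(3 + 4*G) (C(G) = 1/((G + 3)*(-2)² - 9) = 1/((3 + G)*4 - 9) = 1/((12 + 4*G) - 9) = 1/(3 + 4*G))
u(-12)*(-5 + C(-9)) = 12*(-5 + 1/(3 + 4*(-9))) = 12*(-5 + 1/(3 - 36)) = 12*(-5 + 1/(-33)) = 12*(-5 - 1/33) = 12*(-166/33) = -664/11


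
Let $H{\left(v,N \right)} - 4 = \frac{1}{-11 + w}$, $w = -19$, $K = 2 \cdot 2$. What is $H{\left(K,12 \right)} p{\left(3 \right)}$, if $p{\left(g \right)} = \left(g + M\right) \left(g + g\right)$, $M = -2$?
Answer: $\frac{119}{5} \approx 23.8$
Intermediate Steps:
$K = 4$
$p{\left(g \right)} = 2 g \left(-2 + g\right)$ ($p{\left(g \right)} = \left(g - 2\right) \left(g + g\right) = \left(-2 + g\right) 2 g = 2 g \left(-2 + g\right)$)
$H{\left(v,N \right)} = \frac{119}{30}$ ($H{\left(v,N \right)} = 4 + \frac{1}{-11 - 19} = 4 + \frac{1}{-30} = 4 - \frac{1}{30} = \frac{119}{30}$)
$H{\left(K,12 \right)} p{\left(3 \right)} = \frac{119 \cdot 2 \cdot 3 \left(-2 + 3\right)}{30} = \frac{119 \cdot 2 \cdot 3 \cdot 1}{30} = \frac{119}{30} \cdot 6 = \frac{119}{5}$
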